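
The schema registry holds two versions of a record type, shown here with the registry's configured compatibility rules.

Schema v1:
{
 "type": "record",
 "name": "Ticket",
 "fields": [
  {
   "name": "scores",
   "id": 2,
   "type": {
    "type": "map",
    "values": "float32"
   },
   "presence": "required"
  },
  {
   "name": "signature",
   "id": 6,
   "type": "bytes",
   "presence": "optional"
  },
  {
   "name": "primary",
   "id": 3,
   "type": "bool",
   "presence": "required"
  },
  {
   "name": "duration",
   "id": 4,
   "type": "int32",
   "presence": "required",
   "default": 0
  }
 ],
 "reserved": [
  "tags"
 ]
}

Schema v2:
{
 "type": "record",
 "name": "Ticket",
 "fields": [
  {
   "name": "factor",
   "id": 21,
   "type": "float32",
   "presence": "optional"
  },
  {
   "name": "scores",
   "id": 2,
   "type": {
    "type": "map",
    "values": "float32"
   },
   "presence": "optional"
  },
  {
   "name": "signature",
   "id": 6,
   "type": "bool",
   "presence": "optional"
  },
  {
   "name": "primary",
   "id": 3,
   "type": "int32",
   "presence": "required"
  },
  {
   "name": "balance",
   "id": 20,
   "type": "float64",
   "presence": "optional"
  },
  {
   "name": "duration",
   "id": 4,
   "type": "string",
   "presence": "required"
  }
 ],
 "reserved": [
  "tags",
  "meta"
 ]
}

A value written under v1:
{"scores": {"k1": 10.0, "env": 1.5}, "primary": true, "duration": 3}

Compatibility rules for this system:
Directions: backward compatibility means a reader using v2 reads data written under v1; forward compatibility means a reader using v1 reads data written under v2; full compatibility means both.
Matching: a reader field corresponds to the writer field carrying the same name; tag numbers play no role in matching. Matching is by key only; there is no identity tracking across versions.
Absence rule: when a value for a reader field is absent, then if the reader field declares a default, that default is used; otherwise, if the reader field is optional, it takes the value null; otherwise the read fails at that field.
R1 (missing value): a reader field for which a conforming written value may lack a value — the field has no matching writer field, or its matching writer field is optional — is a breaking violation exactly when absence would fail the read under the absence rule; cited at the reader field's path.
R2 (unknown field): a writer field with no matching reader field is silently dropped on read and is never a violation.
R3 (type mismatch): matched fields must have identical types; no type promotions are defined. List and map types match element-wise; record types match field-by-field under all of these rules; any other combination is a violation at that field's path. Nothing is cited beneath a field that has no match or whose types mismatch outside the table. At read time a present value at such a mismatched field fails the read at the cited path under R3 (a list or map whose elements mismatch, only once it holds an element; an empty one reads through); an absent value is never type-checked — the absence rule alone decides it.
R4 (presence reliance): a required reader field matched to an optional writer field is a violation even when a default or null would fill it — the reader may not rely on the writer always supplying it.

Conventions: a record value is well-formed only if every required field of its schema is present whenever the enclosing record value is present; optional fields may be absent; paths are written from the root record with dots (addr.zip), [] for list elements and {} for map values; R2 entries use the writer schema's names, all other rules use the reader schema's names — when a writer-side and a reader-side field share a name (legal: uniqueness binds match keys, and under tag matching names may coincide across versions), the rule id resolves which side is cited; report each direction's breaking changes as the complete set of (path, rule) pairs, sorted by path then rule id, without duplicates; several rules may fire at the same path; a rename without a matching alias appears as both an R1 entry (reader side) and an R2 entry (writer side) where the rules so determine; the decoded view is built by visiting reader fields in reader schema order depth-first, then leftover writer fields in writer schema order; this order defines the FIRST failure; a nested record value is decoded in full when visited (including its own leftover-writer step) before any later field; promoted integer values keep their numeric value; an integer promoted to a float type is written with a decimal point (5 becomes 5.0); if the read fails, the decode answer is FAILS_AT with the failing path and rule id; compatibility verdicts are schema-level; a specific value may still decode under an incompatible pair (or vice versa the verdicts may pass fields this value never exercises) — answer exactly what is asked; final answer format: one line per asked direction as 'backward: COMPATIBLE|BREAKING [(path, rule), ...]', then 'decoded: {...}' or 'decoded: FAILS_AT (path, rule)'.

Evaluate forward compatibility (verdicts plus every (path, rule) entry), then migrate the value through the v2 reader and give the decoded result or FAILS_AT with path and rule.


each type pair in Ticket: writer, then reader
forward analysis of Ticket with v1 as reader and v2 as writer:
  map<string, float32> -> map<string, float32>, writer optional: scores aligns to scores
  bool -> bytes, writer optional: signature aligns to signature
  int32 -> bool, writer required: primary aligns to primary
  string -> int32, writer required: duration aligns to duration
  writer field factor has no reader counterpart
  writer field balance has no reader counterpart
  rule R3 violated at duration
  rule R3 violated at primary
  rule R1 violated at scores
  rule R4 violated at scores
  rule R3 violated at signature
  => forward: BREAKING (5)
decode (reader v2):
  factor := null (not supplied -> null)
  scores := {"k1": 10.0, "env": 1.5}
  signature := null (not supplied -> null)
  read fails at primary under R3
  => FAILS_AT (primary, R3)
ruling out the remaining Ticket differences:
  added field balance to record Ticket: optional float64, tag 20 (in v2 it sits immediately before duration) -> inert for the asked Ticket verdict: nothing fires
  added field factor to record Ticket: optional float32, tag 21 (in v2 it sits immediately before scores) -> inert for the asked Ticket verdict: nothing fires

forward: BREAKING [(duration, R3), (primary, R3), (scores, R1), (scores, R4), (signature, R3)]; decoded: FAILS_AT (primary, R3)


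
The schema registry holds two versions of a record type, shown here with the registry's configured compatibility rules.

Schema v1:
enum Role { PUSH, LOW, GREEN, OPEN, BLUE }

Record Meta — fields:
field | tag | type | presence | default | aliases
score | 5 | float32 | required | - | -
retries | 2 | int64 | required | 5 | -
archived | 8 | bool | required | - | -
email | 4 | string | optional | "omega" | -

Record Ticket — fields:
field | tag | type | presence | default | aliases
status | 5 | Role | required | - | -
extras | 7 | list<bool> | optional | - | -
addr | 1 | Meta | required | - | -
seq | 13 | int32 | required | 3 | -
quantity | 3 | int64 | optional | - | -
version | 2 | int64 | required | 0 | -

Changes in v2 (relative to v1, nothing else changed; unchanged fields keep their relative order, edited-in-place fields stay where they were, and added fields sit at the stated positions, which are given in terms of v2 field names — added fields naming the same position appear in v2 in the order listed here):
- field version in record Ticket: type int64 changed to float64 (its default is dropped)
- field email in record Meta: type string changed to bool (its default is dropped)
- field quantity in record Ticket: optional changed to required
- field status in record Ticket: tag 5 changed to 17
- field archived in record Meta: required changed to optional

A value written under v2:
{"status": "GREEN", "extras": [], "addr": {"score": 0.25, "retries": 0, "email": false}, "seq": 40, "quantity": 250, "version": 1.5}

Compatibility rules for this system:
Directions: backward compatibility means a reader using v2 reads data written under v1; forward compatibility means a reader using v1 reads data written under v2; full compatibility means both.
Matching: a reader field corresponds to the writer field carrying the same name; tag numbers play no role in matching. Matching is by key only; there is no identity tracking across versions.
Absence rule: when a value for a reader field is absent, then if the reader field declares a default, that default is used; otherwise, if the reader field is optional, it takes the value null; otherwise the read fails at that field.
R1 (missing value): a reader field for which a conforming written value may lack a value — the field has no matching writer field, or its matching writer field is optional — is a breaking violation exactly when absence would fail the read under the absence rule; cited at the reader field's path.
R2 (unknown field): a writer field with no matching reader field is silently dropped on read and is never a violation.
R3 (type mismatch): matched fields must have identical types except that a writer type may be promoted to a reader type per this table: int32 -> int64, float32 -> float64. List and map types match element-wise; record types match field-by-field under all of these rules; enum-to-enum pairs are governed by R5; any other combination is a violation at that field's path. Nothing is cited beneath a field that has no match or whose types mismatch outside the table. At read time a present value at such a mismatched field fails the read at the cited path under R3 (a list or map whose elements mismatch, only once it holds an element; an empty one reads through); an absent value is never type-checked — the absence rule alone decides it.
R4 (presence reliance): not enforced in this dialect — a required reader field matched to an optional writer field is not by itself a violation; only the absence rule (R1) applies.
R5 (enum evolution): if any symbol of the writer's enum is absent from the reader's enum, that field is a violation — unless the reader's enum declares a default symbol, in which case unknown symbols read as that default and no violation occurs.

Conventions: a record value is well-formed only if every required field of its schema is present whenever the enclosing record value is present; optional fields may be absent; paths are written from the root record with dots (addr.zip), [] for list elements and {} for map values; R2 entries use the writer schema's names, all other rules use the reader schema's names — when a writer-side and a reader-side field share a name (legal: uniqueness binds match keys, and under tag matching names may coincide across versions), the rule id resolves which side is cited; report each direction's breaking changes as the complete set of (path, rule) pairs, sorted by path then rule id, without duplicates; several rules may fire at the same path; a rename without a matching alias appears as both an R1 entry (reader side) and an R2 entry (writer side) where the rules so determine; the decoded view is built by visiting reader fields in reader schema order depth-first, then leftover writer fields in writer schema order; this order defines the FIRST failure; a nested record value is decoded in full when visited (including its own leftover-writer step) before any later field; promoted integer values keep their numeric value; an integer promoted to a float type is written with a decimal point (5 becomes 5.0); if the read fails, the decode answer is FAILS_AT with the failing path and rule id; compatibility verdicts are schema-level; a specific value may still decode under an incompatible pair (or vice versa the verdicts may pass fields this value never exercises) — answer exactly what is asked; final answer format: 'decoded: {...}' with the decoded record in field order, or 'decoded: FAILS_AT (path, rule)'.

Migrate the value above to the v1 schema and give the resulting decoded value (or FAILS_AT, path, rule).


decoded: FAILS_AT (addr.archived, R1)

the writer's type comes first in each Ticket pair
decode walk for Ticket under reader schema v1:
  status := "GREEN"
  extras := []
  addr.score := 0.25
  addr.retries := 0
  read fails at addr.archived under R1 (no fill)
  => FAILS_AT (addr.archived, R1)
diffs on Ticket not affecting the asked answer:
  field version in record Ticket: type int64 changed to float64 (its default is dropped) -> changes Ticket's schema-level verdicts only — the decode of this value is the same
  field email in record Meta: type string changed to bool (its default is dropped) -> changes Ticket's schema-level verdicts only — the decode of this value is the same
  field quantity in record Ticket: optional changed to required -> changes Ticket's schema-level verdicts only — the decode of this value is the same
  field status in record Ticket: tag 5 changed to 17 -> fires no rule on Ticket under this dialect and leaves the result unchanged


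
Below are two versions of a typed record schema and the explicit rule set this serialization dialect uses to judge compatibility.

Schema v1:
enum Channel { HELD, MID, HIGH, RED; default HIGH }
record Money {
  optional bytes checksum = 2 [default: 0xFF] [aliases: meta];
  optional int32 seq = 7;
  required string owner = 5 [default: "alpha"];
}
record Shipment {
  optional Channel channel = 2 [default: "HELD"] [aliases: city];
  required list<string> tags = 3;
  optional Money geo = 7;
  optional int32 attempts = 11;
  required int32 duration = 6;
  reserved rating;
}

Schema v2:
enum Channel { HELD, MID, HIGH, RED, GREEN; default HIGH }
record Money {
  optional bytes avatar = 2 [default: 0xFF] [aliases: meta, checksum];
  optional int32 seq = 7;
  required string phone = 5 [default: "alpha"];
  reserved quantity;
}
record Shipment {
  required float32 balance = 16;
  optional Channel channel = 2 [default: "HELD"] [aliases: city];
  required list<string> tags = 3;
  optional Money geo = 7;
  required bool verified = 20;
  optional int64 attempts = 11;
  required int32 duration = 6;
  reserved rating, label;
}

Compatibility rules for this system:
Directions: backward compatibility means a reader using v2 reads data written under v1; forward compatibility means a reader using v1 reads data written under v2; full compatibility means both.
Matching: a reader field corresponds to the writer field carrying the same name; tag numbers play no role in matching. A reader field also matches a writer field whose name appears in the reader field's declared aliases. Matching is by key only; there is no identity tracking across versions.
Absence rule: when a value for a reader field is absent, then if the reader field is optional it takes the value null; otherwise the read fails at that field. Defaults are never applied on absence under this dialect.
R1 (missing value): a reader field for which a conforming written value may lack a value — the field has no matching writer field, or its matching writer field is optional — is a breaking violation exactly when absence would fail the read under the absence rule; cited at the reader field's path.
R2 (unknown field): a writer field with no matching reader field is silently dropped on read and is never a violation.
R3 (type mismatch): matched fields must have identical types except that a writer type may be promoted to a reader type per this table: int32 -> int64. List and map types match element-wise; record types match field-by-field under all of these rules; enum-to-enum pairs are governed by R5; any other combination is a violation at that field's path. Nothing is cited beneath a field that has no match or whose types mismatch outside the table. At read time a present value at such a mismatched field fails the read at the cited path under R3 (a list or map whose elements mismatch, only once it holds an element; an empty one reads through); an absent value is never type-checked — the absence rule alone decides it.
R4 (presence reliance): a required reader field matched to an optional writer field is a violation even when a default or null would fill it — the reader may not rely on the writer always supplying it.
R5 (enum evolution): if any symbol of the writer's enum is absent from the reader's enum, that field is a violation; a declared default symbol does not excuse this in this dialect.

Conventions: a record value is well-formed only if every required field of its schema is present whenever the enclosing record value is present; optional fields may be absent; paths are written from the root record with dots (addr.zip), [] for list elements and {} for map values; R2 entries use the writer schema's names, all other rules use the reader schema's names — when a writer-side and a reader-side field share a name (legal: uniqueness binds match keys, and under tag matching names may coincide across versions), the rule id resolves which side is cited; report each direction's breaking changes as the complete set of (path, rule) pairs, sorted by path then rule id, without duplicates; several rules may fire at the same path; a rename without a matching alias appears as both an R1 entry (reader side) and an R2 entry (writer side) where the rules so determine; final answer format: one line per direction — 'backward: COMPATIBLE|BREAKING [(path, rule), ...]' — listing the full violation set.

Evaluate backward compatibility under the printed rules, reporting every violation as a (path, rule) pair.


the writer's type comes first in each Shipment pair
checking backward for Shipment: reader v2 against writer v1:
  balance has no writer counterpart
  channel: Channel -> Channel, writer optional; from channel
  tags: list<string> -> list<string>, writer required; from tags
  geo: Money -> Money, writer optional; from geo
  verified has no writer counterpart
  attempts: int32 -> int64, writer optional; from attempts
  duration: int32 -> int32, writer required; from duration
  geo.avatar: bytes -> bytes, writer optional; from geo.checksum
  geo.seq: int32 -> int32, writer optional; from geo.seq
  geo.phone has no writer counterpart
  geo.owner (writer side), unknown to reader
  breaking: (balance, R1)
  breaking: (geo.phone, R1)
  breaking: (verified, R1)
  => backward: BREAKING (3)
diffs on Shipment not affecting the asked answer:
  enum Channel (field channel in record Shipment): symbol GREEN added -> matters only for Shipment's forward compatibility — outside the asked direction
  renamed field checksum to avatar in record Money (alias checksum declared on the renamed field) -> fires no rule on Shipment, leaving the asked answer as it is
  field attempts in record Shipment: type int32 changed to int64 -> matters only for Shipment's forward compatibility — outside the asked direction

backward: BREAKING [(balance, R1), (geo.phone, R1), (verified, R1)]


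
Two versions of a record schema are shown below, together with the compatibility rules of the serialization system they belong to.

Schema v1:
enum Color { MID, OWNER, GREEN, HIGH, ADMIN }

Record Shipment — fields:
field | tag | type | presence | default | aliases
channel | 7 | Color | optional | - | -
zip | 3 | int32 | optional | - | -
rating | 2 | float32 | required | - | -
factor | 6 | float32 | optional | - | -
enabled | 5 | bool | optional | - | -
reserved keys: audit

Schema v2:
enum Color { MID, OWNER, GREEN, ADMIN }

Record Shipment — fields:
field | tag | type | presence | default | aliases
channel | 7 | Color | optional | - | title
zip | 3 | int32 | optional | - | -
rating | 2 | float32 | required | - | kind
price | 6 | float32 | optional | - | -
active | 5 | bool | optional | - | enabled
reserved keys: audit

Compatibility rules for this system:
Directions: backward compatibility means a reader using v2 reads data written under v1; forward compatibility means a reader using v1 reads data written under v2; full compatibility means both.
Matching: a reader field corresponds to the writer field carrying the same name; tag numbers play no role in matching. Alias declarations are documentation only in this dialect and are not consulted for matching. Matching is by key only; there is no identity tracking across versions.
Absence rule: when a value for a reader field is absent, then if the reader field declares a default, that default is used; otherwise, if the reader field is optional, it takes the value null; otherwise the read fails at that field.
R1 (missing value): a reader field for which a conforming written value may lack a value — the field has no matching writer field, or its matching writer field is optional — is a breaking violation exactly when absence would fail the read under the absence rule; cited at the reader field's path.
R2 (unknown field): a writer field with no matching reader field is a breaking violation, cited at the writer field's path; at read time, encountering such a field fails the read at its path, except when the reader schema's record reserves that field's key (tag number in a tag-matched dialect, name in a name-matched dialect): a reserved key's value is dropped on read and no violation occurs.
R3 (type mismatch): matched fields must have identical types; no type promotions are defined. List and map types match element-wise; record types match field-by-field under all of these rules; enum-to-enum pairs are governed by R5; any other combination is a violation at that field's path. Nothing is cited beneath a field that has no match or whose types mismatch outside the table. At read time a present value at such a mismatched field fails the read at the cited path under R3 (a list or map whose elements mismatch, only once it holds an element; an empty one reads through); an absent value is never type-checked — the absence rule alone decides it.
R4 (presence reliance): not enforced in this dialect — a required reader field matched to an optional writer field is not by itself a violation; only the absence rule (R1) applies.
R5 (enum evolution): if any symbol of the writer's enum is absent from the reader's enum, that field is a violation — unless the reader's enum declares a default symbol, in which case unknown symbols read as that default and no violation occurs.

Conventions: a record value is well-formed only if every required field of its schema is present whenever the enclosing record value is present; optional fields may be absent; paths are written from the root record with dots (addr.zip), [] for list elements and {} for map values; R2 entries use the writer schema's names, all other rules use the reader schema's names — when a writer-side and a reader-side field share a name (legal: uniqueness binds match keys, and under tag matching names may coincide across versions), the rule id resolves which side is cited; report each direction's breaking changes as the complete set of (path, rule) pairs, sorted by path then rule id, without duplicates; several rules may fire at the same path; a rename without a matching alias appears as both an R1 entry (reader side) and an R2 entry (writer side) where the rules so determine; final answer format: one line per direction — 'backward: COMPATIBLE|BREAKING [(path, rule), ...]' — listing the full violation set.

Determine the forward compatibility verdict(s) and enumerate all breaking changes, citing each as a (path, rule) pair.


forward: BREAKING [(active, R2), (price, R2)]

the writer's type comes first in each Shipment pair
checking forward for Shipment: reader v1 against writer v2:
  Color -> Color, writer optional: channel aligns to channel
  int32 -> int32, writer optional: zip aligns to zip
  float32 -> float32, writer required: rating aligns to rating
  factor: no writer match
  enabled: no writer match
  writer field price has no reader counterpart
  writer field active has no reader counterpart
  violation R2 at active
  violation R2 at price
  => forward: BREAKING (2)
diffs on Shipment not affecting the asked answer:
  enum Color (field channel in record Shipment): symbol HIGH removed -> fires only in the backward direction of Shipment, which is not asked here


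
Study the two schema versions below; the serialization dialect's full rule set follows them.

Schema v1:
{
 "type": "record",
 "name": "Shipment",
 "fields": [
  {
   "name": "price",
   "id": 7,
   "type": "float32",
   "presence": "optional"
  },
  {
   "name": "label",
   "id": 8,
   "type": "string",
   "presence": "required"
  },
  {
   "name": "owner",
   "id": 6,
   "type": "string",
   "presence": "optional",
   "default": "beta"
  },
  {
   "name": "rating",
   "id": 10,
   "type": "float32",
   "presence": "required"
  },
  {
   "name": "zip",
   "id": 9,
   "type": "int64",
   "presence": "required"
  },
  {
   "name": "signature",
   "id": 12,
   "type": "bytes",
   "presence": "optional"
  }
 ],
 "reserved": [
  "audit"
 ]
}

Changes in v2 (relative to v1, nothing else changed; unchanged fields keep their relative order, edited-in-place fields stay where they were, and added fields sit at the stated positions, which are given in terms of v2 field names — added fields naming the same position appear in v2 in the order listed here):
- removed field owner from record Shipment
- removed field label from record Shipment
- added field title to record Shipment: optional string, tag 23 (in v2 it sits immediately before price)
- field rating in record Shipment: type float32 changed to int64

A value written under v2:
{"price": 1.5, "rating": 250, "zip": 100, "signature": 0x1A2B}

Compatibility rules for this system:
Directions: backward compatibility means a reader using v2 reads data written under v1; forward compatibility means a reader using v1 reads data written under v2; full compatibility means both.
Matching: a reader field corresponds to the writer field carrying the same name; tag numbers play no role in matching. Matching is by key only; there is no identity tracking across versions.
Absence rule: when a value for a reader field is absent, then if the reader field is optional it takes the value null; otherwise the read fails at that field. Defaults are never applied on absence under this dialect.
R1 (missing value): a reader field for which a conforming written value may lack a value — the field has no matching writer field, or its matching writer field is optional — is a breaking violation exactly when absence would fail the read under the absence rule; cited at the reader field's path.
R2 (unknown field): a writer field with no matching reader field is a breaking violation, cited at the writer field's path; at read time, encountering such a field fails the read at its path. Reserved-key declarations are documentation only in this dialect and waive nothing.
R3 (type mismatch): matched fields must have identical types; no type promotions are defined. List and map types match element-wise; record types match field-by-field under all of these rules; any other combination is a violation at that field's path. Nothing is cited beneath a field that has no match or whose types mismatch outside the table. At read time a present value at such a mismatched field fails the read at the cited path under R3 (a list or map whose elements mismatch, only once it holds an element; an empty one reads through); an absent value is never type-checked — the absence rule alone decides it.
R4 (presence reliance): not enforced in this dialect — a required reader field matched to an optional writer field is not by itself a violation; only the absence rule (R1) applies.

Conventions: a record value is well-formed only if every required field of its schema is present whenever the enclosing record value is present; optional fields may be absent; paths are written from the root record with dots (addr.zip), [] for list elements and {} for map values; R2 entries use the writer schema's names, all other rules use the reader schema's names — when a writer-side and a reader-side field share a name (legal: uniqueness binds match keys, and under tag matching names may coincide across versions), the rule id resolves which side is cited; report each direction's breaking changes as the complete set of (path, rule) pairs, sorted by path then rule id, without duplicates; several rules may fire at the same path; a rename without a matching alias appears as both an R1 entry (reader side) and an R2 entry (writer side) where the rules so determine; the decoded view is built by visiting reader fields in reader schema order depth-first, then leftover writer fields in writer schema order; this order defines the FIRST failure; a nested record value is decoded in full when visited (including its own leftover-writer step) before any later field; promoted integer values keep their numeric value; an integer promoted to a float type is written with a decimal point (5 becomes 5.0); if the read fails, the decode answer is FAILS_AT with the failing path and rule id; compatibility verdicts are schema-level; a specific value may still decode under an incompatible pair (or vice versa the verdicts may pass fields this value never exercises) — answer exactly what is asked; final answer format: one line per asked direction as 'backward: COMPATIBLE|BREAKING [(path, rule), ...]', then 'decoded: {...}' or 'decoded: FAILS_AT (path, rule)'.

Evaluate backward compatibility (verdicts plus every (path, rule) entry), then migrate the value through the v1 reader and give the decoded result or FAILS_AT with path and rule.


each type pair in Shipment: writer, then reader
backward pass over Shipment, reader schema v2, writer schema v1:
  title: no writer match
  price: float32 -> float32, writer optional; from price
  rating: float32 -> int64, writer required; from rating
  zip: int64 -> int64, writer required; from zip
  signature: bytes -> bytes, writer optional; from signature
  label (writer side), unknown to reader
  owner (writer side), unknown to reader
  rule R2 violated at label
  rule R2 violated at owner
  rule R3 violated at rating
  => backward verdict for Shipment: BREAKING, 3 violation(s)
migrating the Shipment value to v1:
  price := 1.5
  read fails at label under R1 (no fill)
  => FAILS_AT (label, R1)
ruling out the remaining Shipment differences:
  added field title to record Shipment: optional string, tag 23 (in v2 it sits immediately before price) -> fires only in the forward direction of Shipment, which is not asked here

backward: BREAKING [(label, R2), (owner, R2), (rating, R3)]; decoded: FAILS_AT (label, R1)


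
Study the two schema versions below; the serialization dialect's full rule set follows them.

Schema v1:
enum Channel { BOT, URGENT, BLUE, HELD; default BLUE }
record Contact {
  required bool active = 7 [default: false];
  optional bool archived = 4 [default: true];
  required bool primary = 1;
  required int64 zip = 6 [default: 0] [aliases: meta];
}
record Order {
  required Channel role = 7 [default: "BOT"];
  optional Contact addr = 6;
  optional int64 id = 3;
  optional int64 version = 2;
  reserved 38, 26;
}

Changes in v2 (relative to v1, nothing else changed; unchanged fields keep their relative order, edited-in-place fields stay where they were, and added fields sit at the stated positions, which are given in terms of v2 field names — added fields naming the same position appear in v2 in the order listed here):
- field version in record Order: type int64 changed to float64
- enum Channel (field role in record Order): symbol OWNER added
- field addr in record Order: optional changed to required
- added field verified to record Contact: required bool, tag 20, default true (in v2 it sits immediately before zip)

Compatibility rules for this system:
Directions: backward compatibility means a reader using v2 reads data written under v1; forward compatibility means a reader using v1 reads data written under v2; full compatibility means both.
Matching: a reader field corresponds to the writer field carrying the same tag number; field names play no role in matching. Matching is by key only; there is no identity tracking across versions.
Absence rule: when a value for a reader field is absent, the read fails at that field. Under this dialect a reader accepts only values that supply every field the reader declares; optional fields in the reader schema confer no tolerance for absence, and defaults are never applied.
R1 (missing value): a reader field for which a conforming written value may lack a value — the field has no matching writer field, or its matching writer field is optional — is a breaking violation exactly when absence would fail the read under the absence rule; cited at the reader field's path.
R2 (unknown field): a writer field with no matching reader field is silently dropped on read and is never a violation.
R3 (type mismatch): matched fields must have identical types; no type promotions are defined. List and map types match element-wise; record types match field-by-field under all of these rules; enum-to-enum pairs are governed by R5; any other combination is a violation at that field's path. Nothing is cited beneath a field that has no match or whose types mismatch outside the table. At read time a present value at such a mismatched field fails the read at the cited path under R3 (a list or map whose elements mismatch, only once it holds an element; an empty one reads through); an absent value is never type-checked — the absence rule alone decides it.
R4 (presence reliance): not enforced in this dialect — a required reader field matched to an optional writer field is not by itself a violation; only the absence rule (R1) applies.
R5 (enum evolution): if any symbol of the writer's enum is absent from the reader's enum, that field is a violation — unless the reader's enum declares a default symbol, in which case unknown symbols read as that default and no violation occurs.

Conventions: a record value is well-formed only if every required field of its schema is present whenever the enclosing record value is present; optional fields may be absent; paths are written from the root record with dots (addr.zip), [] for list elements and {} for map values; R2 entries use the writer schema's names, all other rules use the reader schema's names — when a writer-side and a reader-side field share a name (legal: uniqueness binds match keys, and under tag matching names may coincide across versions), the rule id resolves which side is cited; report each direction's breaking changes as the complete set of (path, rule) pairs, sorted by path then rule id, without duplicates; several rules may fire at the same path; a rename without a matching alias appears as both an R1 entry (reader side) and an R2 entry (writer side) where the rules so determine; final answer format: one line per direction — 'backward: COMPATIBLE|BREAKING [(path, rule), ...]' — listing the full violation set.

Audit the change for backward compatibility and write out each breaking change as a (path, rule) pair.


the writer's type comes first in each Order pair
backward for Order (reader v2, writer v1):
  role <- role (Channel -> Channel, writer required)
  addr <- addr (Contact -> Contact, writer optional)
  id <- id (int64 -> int64, writer optional)
  version <- version (int64 -> float64, writer optional)
  addr.active <- addr.active (bool -> bool, writer required)
  addr.archived <- addr.archived (bool -> bool, writer optional)
  addr.primary <- addr.primary (bool -> bool, writer required)
  no writer field matches reader addr.verified
  addr.zip <- addr.zip (int64 -> int64, writer required)
  breaking: (addr, R1)
  breaking: (addr.archived, R1)
  breaking: (addr.verified, R1)
  breaking: (id, R1)
  breaking: (version, R1)
  breaking: (version, R3)
  => backward verdict for Order: BREAKING, 6 violation(s)
diffs on Order not affecting the asked answer:
  enum Channel (field role in record Order): symbol OWNER added -> triggers nothing under Order's printed rules — same verdict
  field addr in record Order: optional changed to required -> matters only for Order's forward compatibility — outside the asked direction

backward: BREAKING [(addr, R1), (addr.archived, R1), (addr.verified, R1), (id, R1), (version, R1), (version, R3)]


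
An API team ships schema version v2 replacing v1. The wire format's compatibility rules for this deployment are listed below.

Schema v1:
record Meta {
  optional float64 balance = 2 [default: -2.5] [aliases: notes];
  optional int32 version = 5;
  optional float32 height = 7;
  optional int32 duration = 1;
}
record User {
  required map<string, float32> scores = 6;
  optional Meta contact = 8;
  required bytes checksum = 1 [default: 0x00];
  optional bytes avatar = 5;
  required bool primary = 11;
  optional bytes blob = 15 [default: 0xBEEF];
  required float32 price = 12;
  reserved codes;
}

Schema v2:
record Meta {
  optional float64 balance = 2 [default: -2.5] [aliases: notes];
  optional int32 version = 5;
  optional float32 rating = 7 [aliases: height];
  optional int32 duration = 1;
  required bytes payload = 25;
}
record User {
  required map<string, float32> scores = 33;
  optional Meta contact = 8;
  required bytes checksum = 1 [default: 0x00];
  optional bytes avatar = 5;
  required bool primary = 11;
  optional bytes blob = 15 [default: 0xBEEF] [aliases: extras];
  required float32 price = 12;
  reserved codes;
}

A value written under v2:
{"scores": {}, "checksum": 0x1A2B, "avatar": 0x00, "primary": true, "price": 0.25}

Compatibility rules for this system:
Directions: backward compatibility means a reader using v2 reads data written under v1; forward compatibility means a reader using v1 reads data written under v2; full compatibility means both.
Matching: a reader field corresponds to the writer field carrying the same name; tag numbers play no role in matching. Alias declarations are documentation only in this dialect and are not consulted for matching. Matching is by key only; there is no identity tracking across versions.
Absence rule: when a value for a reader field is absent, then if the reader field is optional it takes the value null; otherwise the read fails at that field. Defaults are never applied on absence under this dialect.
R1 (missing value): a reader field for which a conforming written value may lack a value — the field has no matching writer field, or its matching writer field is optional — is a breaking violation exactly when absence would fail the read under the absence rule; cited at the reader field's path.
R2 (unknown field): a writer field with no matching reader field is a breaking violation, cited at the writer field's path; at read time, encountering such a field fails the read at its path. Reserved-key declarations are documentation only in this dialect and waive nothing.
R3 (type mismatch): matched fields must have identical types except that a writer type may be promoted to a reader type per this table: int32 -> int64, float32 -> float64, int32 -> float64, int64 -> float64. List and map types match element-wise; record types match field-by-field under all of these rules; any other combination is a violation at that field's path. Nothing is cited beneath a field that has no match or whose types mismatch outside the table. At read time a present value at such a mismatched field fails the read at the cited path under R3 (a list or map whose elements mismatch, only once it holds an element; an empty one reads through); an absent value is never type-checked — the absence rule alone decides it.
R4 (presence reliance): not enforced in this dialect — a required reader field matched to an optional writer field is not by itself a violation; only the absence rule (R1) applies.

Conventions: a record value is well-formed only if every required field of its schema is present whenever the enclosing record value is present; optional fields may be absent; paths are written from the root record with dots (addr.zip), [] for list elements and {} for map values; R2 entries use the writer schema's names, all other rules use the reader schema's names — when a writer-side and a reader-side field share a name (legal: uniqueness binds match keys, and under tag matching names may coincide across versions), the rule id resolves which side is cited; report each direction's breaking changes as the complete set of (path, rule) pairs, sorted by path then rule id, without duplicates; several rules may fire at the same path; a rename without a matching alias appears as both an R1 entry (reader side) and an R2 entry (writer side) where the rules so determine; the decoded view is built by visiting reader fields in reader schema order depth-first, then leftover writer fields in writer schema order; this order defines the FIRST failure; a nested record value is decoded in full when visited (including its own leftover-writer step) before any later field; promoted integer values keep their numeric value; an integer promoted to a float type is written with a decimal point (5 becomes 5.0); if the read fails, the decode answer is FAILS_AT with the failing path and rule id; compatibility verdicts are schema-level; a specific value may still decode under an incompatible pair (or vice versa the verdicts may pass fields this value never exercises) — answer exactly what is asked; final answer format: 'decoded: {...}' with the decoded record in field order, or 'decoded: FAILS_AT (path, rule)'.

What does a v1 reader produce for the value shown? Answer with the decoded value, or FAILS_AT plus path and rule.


arrows below run writer -> reader for User
migrating the User value to v1:
  scores := {}
  contact := null (absent, optional -> null)
  checksum := 0x1A2B
  avatar := 0x00
  primary := true
  blob := null (absent, optional -> null)
  price := 0.25
  => decoded: {"scores": {}, "contact": null, "checksum": 0x1A2B, "avatar": 0x00, "primary": true, "blob": null, "price": 0.25}
diffs on User not affecting the asked answer:
  field scores in record User: tag 6 changed to 33 -> inert under this dialect — no rule fires on User and the result does not move
  added field payload to record Meta: required bytes, tag 25 (in v2 it sits last) -> changes User's schema-level verdicts only — the decode of this value is the same
  renamed field height to rating in record Meta (alias height declared on the renamed field) -> changes User's schema-level verdicts only — the decode of this value is the same

decoded: {"scores": {}, "contact": null, "checksum": 0x1A2B, "avatar": 0x00, "primary": true, "blob": null, "price": 0.25}
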